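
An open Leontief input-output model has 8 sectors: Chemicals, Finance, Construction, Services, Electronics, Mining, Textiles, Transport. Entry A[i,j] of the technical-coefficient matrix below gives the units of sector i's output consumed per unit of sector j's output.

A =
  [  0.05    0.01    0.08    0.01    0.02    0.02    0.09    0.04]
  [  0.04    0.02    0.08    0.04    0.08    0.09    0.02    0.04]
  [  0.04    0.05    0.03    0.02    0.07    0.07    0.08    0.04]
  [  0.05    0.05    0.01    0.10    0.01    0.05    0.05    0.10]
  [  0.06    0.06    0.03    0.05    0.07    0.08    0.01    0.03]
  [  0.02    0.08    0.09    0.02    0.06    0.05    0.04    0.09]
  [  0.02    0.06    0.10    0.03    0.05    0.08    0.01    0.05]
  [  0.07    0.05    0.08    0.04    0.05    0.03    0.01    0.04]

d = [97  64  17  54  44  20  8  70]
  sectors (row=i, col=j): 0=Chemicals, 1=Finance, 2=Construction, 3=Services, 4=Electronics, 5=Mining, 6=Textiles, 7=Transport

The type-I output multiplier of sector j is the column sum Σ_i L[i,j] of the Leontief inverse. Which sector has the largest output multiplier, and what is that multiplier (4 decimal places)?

Construction (1.8259)

Form M = I − A:
  [  0.95   -0.01   -0.08   -0.01   -0.02   -0.02   -0.09   -0.04]
  [ -0.04    0.98   -0.08   -0.04   -0.08   -0.09   -0.02   -0.04]
  [ -0.04   -0.05    0.97   -0.02   -0.07   -0.07   -0.08   -0.04]
  [ -0.05   -0.05   -0.01    0.90   -0.01   -0.05   -0.05   -0.10]
  [ -0.06   -0.06   -0.03   -0.05    0.93   -0.08   -0.01   -0.03]
  [ -0.02   -0.08   -0.09   -0.02   -0.06    0.95   -0.04   -0.09]
  [ -0.02   -0.06   -0.10   -0.03   -0.05   -0.08    0.99   -0.05]
  [ -0.07   -0.05   -0.08   -0.04   -0.05   -0.03   -0.01    0.96]
Leontief inverse L = M⁻¹:
  [  1.0717    0.0355    0.1148    0.0265    0.0479    0.0513    0.1120    0.0658]
  [  0.0697    1.0552    0.1204    0.0648    0.1171    0.1300    0.0479    0.0770]
  [  0.0678    0.0834    1.0742    0.0435    0.1067    0.1108    0.1032    0.0747]
  [  0.0817    0.0828    0.0540    1.1300    0.0424    0.0874    0.0759    0.1403]
  [  0.0885    0.0910    0.0697    0.0746    1.1041    0.1176    0.0359    0.0656]
  [  0.0535    0.1163    0.1367    0.0468    0.1031    1.0957    0.0672    0.1271]
  [  0.0489    0.0935    0.1402    0.0538    0.0884    0.1205    1.0371    0.0855]
  [  0.0976    0.0773    0.1158    0.0619    0.0819    0.0650    0.0372    1.0708]
Total output x = L · d:
  x_0 = 1.0717·97 + 0.0355·64 + 0.1148·17 + 0.0265·54 + 0.0479·44 + 0.0513·20 + 0.1120·8 + 0.0658·70 = 118.2410
  x_1 = 0.0697·97 + 1.0552·64 + 0.1204·17 + 0.0648·54 + 0.1171·44 + 0.1300·20 + 0.0479·8 + 0.0770·70 = 93.3677
  x_2 = 0.0678·97 + 0.0834·64 + 1.0742·17 + 0.0435·54 + 0.1067·44 + 0.1108·20 + 0.1032·8 + 0.0747·70 = 45.4846
  x_3 = 0.0817·97 + 0.0828·64 + 0.0540·17 + 1.1300·54 + 0.0424·44 + 0.0874·20 + 0.0759·8 + 0.1403·70 = 89.1952
  x_4 = 0.0885·97 + 0.0910·64 + 0.0697·17 + 0.0746·54 + 1.1041·44 + 0.1176·20 + 0.0359·8 + 0.0656·70 = 75.4323
  x_5 = 0.0535·97 + 0.1163·64 + 0.1367·17 + 0.0468·54 + 0.1031·44 + 1.0957·20 + 0.0672·8 + 0.1271·70 = 53.3590
  x_6 = 0.0489·97 + 0.0935·64 + 0.1402·17 + 0.0538·54 + 0.0884·44 + 0.1205·20 + 1.0371·8 + 0.0855·70 = 36.5917
  x_7 = 0.0976·97 + 0.0773·64 + 0.1158·17 + 0.0619·54 + 0.0819·44 + 0.0650·20 + 0.0372·8 + 1.0708·70 = 99.8856
Output multipliers (column sums of L):
  Chemicals: 1.5793
  Finance: 1.6349
  Construction: 1.8259
  Services: 1.5018
  Electronics: 1.6915
  Mining: 1.7784
  Textiles: 1.5163
  Transport: 1.7067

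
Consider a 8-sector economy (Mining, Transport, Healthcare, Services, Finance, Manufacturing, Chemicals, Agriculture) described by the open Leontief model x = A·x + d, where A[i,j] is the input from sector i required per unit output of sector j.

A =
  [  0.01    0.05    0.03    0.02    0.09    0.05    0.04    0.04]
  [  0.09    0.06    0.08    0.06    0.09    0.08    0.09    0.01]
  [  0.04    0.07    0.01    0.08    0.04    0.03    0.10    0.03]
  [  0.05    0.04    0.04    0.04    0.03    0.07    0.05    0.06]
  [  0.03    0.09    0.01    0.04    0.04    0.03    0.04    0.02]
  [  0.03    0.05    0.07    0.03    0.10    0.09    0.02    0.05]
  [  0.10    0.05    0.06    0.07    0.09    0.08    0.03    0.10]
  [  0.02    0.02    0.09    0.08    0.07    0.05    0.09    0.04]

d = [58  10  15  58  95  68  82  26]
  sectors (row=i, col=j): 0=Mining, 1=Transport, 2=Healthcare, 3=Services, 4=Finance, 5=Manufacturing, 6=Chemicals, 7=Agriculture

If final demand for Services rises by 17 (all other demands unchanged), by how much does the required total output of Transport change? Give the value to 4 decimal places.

Form M = I − A:
  [  0.99   -0.05   -0.03   -0.02   -0.09   -0.05   -0.04   -0.04]
  [ -0.09    0.94   -0.08   -0.06   -0.09   -0.08   -0.09   -0.01]
  [ -0.04   -0.07    0.99   -0.08   -0.04   -0.03   -0.10   -0.03]
  [ -0.05   -0.04   -0.04    0.96   -0.03   -0.07   -0.05   -0.06]
  [ -0.03   -0.09   -0.01   -0.04    0.96   -0.03   -0.04   -0.02]
  [ -0.03   -0.05   -0.07   -0.03   -0.10    0.91   -0.02   -0.05]
  [ -0.10   -0.05   -0.06   -0.07   -0.09   -0.08    0.97   -0.10]
  [ -0.02   -0.02   -0.09   -0.08   -0.07   -0.05   -0.09    0.96]
Leontief inverse L = M⁻¹:
  [  1.0376    0.0837    0.0576    0.0502    0.1293    0.0842    0.0721    0.0636]
  [  0.1363    1.1160    0.1235    0.1086    0.1576    0.1386    0.1418    0.0532]
  [  0.0784    0.1085    1.0466    0.1173    0.0904    0.0761    0.1385    0.0647]
  [  0.0805    0.0755    0.0741    1.0748    0.0776    0.1114    0.0872    0.0901]
  [  0.0585    0.1201    0.0378    0.0675    1.0785    0.0643    0.0707    0.0423]
  [  0.0632    0.0940    0.1051    0.0689    0.1511    1.1343    0.0628    0.0800]
  [  0.1414    0.1039    0.1076    0.1203    0.1578    0.1382    1.0862    0.1415]
  [  0.0593    0.0649    0.1264    0.1237    0.1222    0.0978    0.1350    1.0782]
Total output x = L · d:
  x_0 = 1.0376·58 + 0.0837·10 + 0.0576·15 + 0.0502·58 + 0.1293·95 + 0.0842·68 + 0.0721·82 + 0.0636·26 = 90.3647
  x_1 = 0.1363·58 + 1.1160·10 + 0.1235·15 + 0.1086·58 + 0.1576·95 + 0.1386·68 + 0.1418·82 + 0.0532·26 = 64.6192
  x_2 = 0.0784·58 + 0.1085·10 + 1.0466·15 + 0.1173·58 + 0.0904·95 + 0.0761·68 + 0.1385·82 + 0.0647·26 = 54.9430
  x_3 = 0.0805·58 + 0.0755·10 + 0.0741·15 + 1.0748·58 + 0.0776·95 + 0.1114·68 + 0.0872·82 + 0.0901·26 = 93.3189
  x_4 = 0.0585·58 + 0.1201·10 + 0.0378·15 + 0.0675·58 + 1.0785·95 + 0.0643·68 + 0.0707·82 + 0.0423·26 = 122.7962
  x_5 = 0.0632·58 + 0.0940·10 + 0.1051·15 + 0.0689·58 + 0.1511·95 + 1.1343·68 + 0.0628·82 + 0.0800·26 = 108.8925
  x_6 = 0.1414·58 + 0.1039·10 + 0.1076·15 + 0.1203·58 + 0.1578·95 + 0.1382·68 + 1.0862·82 + 0.1415·26 = 134.9599
  x_7 = 0.0593·58 + 0.0649·10 + 0.1264·15 + 0.1237·58 + 0.1222·95 + 0.0978·68 + 0.1350·82 + 1.0782·26 = 70.5175
Δx_1 = L[1,3] · Δd_3 = 0.1086 · 17 = 1.8455

1.8455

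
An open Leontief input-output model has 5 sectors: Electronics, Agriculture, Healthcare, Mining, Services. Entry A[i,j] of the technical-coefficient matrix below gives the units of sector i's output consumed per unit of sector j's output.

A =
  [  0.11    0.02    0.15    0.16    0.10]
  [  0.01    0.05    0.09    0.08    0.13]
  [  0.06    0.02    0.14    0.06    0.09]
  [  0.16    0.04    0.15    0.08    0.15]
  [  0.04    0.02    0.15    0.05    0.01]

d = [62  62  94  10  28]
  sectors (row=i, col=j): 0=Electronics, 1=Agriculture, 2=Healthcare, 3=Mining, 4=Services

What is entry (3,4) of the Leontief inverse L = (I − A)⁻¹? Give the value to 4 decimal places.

Form M = I − A:
  [  0.89   -0.02   -0.15   -0.16   -0.10]
  [ -0.01    0.95   -0.09   -0.08   -0.13]
  [ -0.06   -0.02    0.86   -0.06   -0.09]
  [ -0.16   -0.04   -0.15    0.92   -0.15]
  [ -0.04   -0.02   -0.15   -0.05    0.99]
Leontief inverse L = M⁻¹:
  [  1.1954    0.0454    0.2883    0.2409    0.1894]
  [  0.0539    1.0664    0.1739    0.1232    0.1800]
  [  0.1096    0.0359    1.2301    0.1103    0.1443]
  [  0.2409    0.0653    0.2935    1.1665    0.2363]
  [  0.0782    0.0321    0.2164    0.0878    1.0552]
Total output x = L · d:
  x_0 = 1.1954·62 + 0.0454·62 + 0.2883·94 + 0.2409·10 + 0.1894·28 = 111.7390
  x_1 = 0.0539·62 + 1.0664·62 + 0.1739·94 + 0.1232·10 + 0.1800·28 = 92.0792
  x_2 = 0.1096·62 + 0.0359·62 + 1.2301·94 + 0.1103·10 + 0.1443·28 = 129.7923
  x_3 = 0.2409·62 + 0.0653·62 + 0.2935·94 + 1.1665·10 + 0.2363·28 = 64.8588
  x_4 = 0.0782·62 + 0.0321·62 + 0.2164·94 + 0.0878·10 + 1.0552·28 = 57.5989

L[3,4] = 0.2363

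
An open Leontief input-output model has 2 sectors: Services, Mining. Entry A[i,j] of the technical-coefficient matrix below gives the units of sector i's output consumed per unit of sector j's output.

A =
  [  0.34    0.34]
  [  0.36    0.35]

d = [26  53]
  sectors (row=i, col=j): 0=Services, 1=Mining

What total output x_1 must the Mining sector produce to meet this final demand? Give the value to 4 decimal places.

Form M = I − A:
  [  0.66   -0.34]
  [ -0.36    0.65]
Leontief inverse L = M⁻¹:
  [  2.1200    1.1089]
  [  1.1742    2.1526]
Total output x = L · d:
  x_0 = 2.1200·26 + 1.1089·53 = 113.8943
  x_1 = 1.1742·26 + 2.1526·53 = 144.6184

144.6184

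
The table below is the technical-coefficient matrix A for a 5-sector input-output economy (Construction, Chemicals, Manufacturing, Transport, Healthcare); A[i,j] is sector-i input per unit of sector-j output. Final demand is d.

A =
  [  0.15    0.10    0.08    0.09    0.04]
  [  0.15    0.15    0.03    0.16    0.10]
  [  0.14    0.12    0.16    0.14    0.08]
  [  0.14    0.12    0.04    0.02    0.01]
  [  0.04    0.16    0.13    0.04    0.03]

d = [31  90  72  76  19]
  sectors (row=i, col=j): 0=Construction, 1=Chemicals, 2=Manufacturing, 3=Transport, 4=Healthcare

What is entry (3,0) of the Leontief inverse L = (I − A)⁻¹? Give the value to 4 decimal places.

Form M = I − A:
  [  0.85   -0.10   -0.08   -0.09   -0.04]
  [ -0.15    0.85   -0.03   -0.16   -0.10]
  [ -0.14   -0.12    0.84   -0.14   -0.08]
  [ -0.14   -0.12   -0.04    0.98   -0.01]
  [ -0.04   -0.16   -0.13   -0.04    0.97]
Leontief inverse L = M⁻¹:
  [  1.2721    0.2126    0.1509    0.1767    0.0886]
  [  0.2970    1.2936    0.1113    0.2608    0.1575]
  [  0.3076    0.2796    1.2652    0.2607    0.1485]
  [  0.2322    0.2029    0.0888    1.0896    0.0491]
  [  0.1522    0.2680    0.1978    0.1302    1.0825]
Total output x = L · d:
  x_0 = 1.2721·31 + 0.2126·90 + 0.1509·72 + 0.1767·76 + 0.0886·19 = 84.5462
  x_1 = 0.2970·31 + 1.2936·90 + 0.1113·72 + 0.2608·76 + 0.1575·19 = 156.4515
  x_2 = 0.3076·31 + 0.2796·90 + 1.2652·72 + 0.2607·76 + 0.1485·19 = 148.4251
  x_3 = 0.2322·31 + 0.2029·90 + 0.0888·72 + 1.0896·76 + 0.0491·19 = 115.5950
  x_4 = 0.1522·31 + 0.2680·90 + 0.1978·72 + 0.1302·76 + 1.0825·19 = 73.5393

L[3,0] = 0.2322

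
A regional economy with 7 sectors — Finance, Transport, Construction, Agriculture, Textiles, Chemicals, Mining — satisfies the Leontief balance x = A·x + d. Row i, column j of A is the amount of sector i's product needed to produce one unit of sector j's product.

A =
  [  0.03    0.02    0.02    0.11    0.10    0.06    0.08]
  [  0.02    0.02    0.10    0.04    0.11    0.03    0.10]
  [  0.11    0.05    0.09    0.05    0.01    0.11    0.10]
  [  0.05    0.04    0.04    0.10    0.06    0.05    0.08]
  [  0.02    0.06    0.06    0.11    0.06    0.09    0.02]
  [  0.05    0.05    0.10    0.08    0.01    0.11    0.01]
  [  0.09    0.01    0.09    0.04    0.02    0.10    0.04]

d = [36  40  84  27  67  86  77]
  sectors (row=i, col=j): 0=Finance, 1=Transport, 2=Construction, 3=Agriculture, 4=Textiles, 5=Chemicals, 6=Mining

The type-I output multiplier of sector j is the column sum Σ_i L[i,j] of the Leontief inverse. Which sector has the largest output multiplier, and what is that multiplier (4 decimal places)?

Chemicals (1.9845)

Form M = I − A:
  [  0.97   -0.02   -0.02   -0.11   -0.10   -0.06   -0.08]
  [ -0.02    0.98   -0.10   -0.04   -0.11   -0.03   -0.10]
  [ -0.11   -0.05    0.91   -0.05   -0.01   -0.11   -0.10]
  [ -0.05   -0.04   -0.04    0.90   -0.06   -0.05   -0.08]
  [ -0.02   -0.06   -0.06   -0.11    0.94   -0.09   -0.02]
  [ -0.05   -0.05   -0.10   -0.08   -0.01    0.89   -0.01]
  [ -0.09   -0.01   -0.09   -0.04   -0.02   -0.10    0.96]
Leontief inverse L = M⁻¹:
  [  1.0685    0.0478    0.0699    0.1689    0.1346    0.1188    0.1194]
  [  0.0651    1.0484    0.1546    0.0952    0.1414    0.0945    0.1426]
  [  0.1639    0.0814    1.1559    0.1177    0.0520    0.1860    0.1554]
  [  0.0903    0.0663    0.0905    1.1569    0.0960    0.1081    0.1234]
  [  0.0595    0.0891    0.1134    0.1675    1.0954    0.1484    0.0644]
  [  0.0924    0.0781    0.1535    0.1350    0.0428    1.1696    0.0561]
  [  0.1308    0.0358    0.1386    0.0936    0.0503    0.1590    1.0812]
Total output x = L · d:
  x_0 = 1.0685·36 + 0.0478·40 + 0.0699·84 + 0.1689·27 + 0.1346·67 + 0.1188·86 + 0.1194·77 = 79.2419
  x_1 = 0.0651·36 + 1.0484·40 + 0.1546·84 + 0.0952·27 + 0.1414·67 + 0.0945·86 + 0.1426·77 = 88.4190
  x_2 = 0.1639·36 + 0.0814·40 + 1.1559·84 + 0.1177·27 + 0.0520·67 + 0.1860·86 + 0.1554·77 = 140.8684
  x_3 = 0.0903·36 + 0.0663·40 + 0.0905·84 + 1.1569·27 + 0.0960·67 + 0.1081·86 + 0.1234·77 = 69.9702
  x_4 = 0.0595·36 + 0.0891·40 + 0.1134·84 + 0.1675·27 + 1.0954·67 + 0.1484·86 + 0.0644·77 = 110.8724
  x_5 = 0.0924·36 + 0.0781·40 + 0.1535·84 + 0.1350·27 + 0.0428·67 + 1.1696·86 + 0.0561·77 = 130.7667
  x_6 = 0.1308·36 + 0.0358·40 + 0.1386·84 + 0.0936·27 + 0.0503·67 + 0.1590·86 + 1.0812·77 = 120.6115
Output multipliers (column sums of L):
  Finance: 1.6705
  Transport: 1.4470
  Construction: 1.8764
  Agriculture: 1.9348
  Textiles: 1.6125
  Chemicals: 1.9845
  Mining: 1.7426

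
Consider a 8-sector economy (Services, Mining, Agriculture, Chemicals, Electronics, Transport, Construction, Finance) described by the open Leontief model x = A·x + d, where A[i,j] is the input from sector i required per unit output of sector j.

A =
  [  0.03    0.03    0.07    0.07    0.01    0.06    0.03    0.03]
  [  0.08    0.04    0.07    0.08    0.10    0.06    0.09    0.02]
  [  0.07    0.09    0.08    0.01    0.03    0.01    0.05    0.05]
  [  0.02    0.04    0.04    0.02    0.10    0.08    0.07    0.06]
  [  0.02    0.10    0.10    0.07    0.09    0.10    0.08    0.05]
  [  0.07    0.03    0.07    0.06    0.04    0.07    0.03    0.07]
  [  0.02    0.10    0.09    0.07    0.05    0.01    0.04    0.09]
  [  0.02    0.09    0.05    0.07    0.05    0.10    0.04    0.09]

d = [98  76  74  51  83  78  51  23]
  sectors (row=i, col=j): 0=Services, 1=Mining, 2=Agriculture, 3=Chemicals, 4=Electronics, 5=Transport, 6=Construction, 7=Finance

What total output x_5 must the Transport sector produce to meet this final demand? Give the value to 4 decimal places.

131.9283

Form M = I − A:
  [  0.97   -0.03   -0.07   -0.07   -0.01   -0.06   -0.03   -0.03]
  [ -0.08    0.96   -0.07   -0.08   -0.10   -0.06   -0.09   -0.02]
  [ -0.07   -0.09    0.92   -0.01   -0.03   -0.01   -0.05   -0.05]
  [ -0.02   -0.04   -0.04    0.98   -0.10   -0.08   -0.07   -0.06]
  [ -0.02   -0.10   -0.10   -0.07    0.91   -0.10   -0.08   -0.05]
  [ -0.07   -0.03   -0.07   -0.06   -0.04    0.93   -0.03   -0.07]
  [ -0.02   -0.10   -0.09   -0.07   -0.05   -0.01    0.96   -0.09]
  [ -0.02   -0.09   -0.05   -0.07   -0.05   -0.10   -0.04    0.91]
Leontief inverse L = M⁻¹:
  [  1.0570    0.0679    0.1116    0.1003    0.0449    0.0949    0.0619    0.0650]
  [  0.1211    1.1074    0.1443    0.1352    0.1601    0.1196    0.1453    0.0775]
  [  0.1030    0.1383    1.1328    0.0512    0.0713    0.0503    0.0901    0.0888]
  [  0.0547    0.0978    0.1017    1.0682    0.1503    0.1320    0.1153    0.1098]
  [  0.0722    0.1774    0.1844    0.1335    1.1617    0.1686    0.1452    0.1164]
  [  0.1045    0.0818    0.1266    0.1036    0.0853    1.1201    0.0721    0.1170]
  [  0.0590    0.1612    0.1529    0.1186    0.1070    0.0644    1.0920    0.1405]
  [  0.0631    0.1520    0.1175    0.1245    0.1102    0.1620    0.0934    1.1467]
Total output x = L · d:
  x_0 = 1.0570·98 + 0.0679·76 + 0.1116·74 + 0.1003·51 + 0.0449·83 + 0.0949·78 + 0.0619·51 + 0.0650·23 = 137.9043
  x_1 = 0.1211·98 + 1.1074·76 + 0.1443·74 + 0.1352·51 + 0.1601·83 + 0.1196·78 + 0.1453·51 + 0.0775·23 = 145.4099
  x_2 = 0.1030·98 + 0.1383·76 + 1.1328·74 + 0.0512·51 + 0.0713·83 + 0.0503·78 + 0.0901·51 + 0.0888·23 = 123.5174
  x_3 = 0.0547·98 + 0.0978·76 + 0.1017·74 + 1.0682·51 + 0.1503·83 + 0.1320·78 + 0.1153·51 + 0.1098·23 = 105.9740
  x_4 = 0.0722·98 + 0.1774·76 + 0.1844·74 + 0.1335·51 + 1.1617·83 + 0.1686·78 + 0.1452·51 + 0.1164·23 = 160.6655
  x_5 = 0.1045·98 + 0.0818·76 + 0.1266·74 + 0.1036·51 + 0.0853·83 + 1.1201·78 + 0.0721·51 + 0.1170·23 = 131.9283
  x_6 = 0.0590·98 + 0.1612·76 + 0.1529·74 + 0.1186·51 + 0.1070·83 + 0.0644·78 + 1.0920·51 + 0.1405·23 = 108.2293
  x_7 = 0.0631·98 + 0.1520·76 + 0.1175·74 + 0.1245·51 + 0.1102·83 + 0.1620·78 + 0.0934·51 + 1.1467·23 = 85.7080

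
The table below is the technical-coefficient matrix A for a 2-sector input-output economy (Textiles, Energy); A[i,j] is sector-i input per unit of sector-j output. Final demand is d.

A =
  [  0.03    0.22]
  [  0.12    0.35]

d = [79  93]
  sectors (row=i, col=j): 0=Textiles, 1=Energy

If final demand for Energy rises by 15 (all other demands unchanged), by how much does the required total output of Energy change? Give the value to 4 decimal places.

Form M = I − A:
  [  0.97   -0.22]
  [ -0.12    0.65]
Leontief inverse L = M⁻¹:
  [  1.0760    0.3642]
  [  0.1986    1.6057]
Total output x = L · d:
  x_0 = 1.0760·79 + 0.3642·93 = 118.8710
  x_1 = 0.1986·79 + 1.6057·93 = 165.0223
Δx_1 = L[1,1] · Δd_1 = 1.6057 · 15 = 24.0854

24.0854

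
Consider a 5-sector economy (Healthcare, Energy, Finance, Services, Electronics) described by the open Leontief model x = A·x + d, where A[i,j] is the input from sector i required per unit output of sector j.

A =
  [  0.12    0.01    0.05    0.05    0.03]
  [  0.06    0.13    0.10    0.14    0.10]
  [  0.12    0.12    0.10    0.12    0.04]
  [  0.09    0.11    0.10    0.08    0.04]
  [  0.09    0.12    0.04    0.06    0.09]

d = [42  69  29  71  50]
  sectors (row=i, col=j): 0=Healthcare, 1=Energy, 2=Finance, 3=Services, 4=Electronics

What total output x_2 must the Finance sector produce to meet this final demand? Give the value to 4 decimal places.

Form M = I − A:
  [  0.88   -0.01   -0.05   -0.05   -0.03]
  [ -0.06    0.87   -0.10   -0.14   -0.10]
  [ -0.12   -0.12    0.90   -0.12   -0.04]
  [ -0.09   -0.11   -0.10    0.92   -0.04]
  [ -0.09   -0.12   -0.04   -0.06    0.91]
Leontief inverse L = M⁻¹:
  [  1.1639    0.0420    0.0808    0.0835    0.0502]
  [  0.1471    1.2260    0.1767    0.2279    0.1574]
  [  0.2030    0.2015    1.1710    0.2002    0.0891]
  [  0.1602    0.1807    0.1604    1.1495    0.0827]
  [  0.1540    0.1866    0.0933    0.1229    1.1340]
Total output x = L · d:
  x_0 = 1.1639·42 + 0.0420·69 + 0.0808·29 + 0.0835·71 + 0.0502·50 = 62.5641
  x_1 = 0.1471·42 + 1.2260·69 + 0.1767·29 + 0.2279·71 + 0.1574·50 = 119.9433
  x_2 = 0.2030·42 + 0.2015·69 + 1.1710·29 + 0.2002·71 + 0.0891·50 = 75.0572
  x_3 = 0.1602·42 + 0.1807·69 + 0.1604·29 + 1.1495·71 + 0.0827·50 = 109.5970
  x_4 = 0.1540·42 + 0.1866·69 + 0.0933·29 + 0.1229·71 + 1.1340·50 = 87.4748

75.0572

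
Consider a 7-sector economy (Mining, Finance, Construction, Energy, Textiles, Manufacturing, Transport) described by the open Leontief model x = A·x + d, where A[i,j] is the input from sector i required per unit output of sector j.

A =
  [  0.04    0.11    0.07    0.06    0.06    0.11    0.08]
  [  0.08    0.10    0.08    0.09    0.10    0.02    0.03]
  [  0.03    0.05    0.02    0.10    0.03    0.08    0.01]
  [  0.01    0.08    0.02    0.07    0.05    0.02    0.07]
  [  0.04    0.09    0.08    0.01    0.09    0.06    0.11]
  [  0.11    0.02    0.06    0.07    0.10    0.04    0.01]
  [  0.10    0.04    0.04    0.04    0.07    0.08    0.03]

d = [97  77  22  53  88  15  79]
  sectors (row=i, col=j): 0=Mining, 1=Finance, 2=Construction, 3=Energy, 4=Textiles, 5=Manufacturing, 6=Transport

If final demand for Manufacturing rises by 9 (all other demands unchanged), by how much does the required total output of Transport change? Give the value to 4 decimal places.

Form M = I − A:
  [  0.96   -0.11   -0.07   -0.06   -0.06   -0.11   -0.08]
  [ -0.08    0.90   -0.08   -0.09   -0.10   -0.02   -0.03]
  [ -0.03   -0.05    0.98   -0.10   -0.03   -0.08   -0.01]
  [ -0.01   -0.08   -0.02    0.93   -0.05   -0.02   -0.07]
  [ -0.04   -0.09   -0.08   -0.01    0.91   -0.06   -0.11]
  [ -0.11   -0.02   -0.06   -0.07   -0.10    0.96   -0.01]
  [ -0.10   -0.04   -0.04   -0.04   -0.07   -0.08    0.97]
Leontief inverse L = M⁻¹:
  [  1.0975    0.1733    0.1203    0.1192    0.1289    0.1601    0.1220]
  [  0.1255    1.1677    0.1279    0.1451    0.1623    0.0690    0.0774]
  [  0.0606    0.0888    1.0485    0.1356    0.0704    0.1065    0.0374]
  [  0.0427    0.1207    0.0499    1.1039    0.0913    0.0485    0.0983]
  [  0.0932    0.1482    0.1269    0.0611    1.1525    0.1101    0.1498]
  [  0.1465    0.0749    0.0997    0.1129    0.1505    1.0844    0.0518]
  [  0.1414    0.0915    0.0803    0.0831    0.1222    0.1231    1.0674]
Total output x = L · d:
  x_0 = 1.0975·97 + 0.1733·77 + 0.1203·22 + 0.1192·53 + 0.1289·88 + 0.1601·15 + 0.1220·79 = 152.1485
  x_1 = 0.1255·97 + 1.1677·77 + 0.1279·22 + 0.1451·53 + 0.1623·88 + 0.0690·15 + 0.0774·79 = 134.0228
  x_2 = 0.0606·97 + 0.0888·77 + 1.0485·22 + 0.1356·53 + 0.0704·88 + 0.1065·15 + 0.0374·79 = 53.7173
  x_3 = 0.0427·97 + 0.1207·77 + 0.0499·22 + 1.1039·53 + 0.0913·88 + 0.0485·15 + 0.0983·79 = 89.5623
  x_4 = 0.0932·97 + 0.1482·77 + 0.1269·22 + 0.0611·53 + 1.1525·88 + 0.1101·15 + 0.1498·79 = 141.3969
  x_5 = 0.1465·97 + 0.0749·77 + 0.0997·22 + 0.1129·53 + 0.1505·88 + 1.0844·15 + 0.0518·79 = 61.7578
  x_6 = 0.1414·97 + 0.0915·77 + 0.0803·22 + 0.0831·53 + 0.1222·88 + 0.1231·15 + 1.0674·79 = 123.8612
Δx_6 = L[6,5] · Δd_5 = 0.1231 · 9 = 1.1081

1.1081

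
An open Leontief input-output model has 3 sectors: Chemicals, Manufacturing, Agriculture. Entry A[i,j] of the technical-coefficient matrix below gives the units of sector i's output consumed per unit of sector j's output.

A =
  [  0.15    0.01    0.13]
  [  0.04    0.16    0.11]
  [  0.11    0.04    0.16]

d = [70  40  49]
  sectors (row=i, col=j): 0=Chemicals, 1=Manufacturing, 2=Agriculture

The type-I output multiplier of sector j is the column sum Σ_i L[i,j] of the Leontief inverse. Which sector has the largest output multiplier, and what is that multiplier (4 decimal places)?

Agriculture (1.5816)

Form M = I − A:
  [  0.85   -0.01   -0.13]
  [ -0.04    0.84   -0.11]
  [ -0.11   -0.04    0.84]
Leontief inverse L = M⁻¹:
  [  1.2020    0.0233    0.1891]
  [  0.0783    1.1995    0.1692]
  [  0.1611    0.0602    1.2233]
Total output x = L · d:
  x_0 = 1.2020·70 + 0.0233·40 + 0.1891·49 = 94.3402
  x_1 = 0.0783·70 + 1.1995·40 + 0.1692·49 = 61.7532
  x_2 = 0.1611·70 + 0.0602·40 + 1.2233·49 = 73.6280
Output multipliers (column sums of L):
  Chemicals: 1.4415
  Manufacturing: 1.2830
  Agriculture: 1.5816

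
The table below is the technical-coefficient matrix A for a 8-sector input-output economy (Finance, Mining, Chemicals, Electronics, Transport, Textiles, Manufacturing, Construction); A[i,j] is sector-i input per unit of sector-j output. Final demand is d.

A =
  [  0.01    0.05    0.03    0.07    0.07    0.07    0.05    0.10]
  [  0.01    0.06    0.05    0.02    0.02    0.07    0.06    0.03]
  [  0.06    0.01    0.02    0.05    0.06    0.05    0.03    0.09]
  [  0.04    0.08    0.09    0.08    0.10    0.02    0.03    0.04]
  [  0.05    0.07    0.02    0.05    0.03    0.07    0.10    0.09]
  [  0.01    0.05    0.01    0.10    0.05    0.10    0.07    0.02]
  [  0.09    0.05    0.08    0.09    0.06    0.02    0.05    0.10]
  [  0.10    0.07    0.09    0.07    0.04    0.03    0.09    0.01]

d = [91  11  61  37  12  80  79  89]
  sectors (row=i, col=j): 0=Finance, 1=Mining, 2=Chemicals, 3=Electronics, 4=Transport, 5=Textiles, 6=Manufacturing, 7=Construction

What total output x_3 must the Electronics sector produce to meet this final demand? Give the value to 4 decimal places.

Form M = I − A:
  [  0.99   -0.05   -0.03   -0.07   -0.07   -0.07   -0.05   -0.10]
  [ -0.01    0.94   -0.05   -0.02   -0.02   -0.07   -0.06   -0.03]
  [ -0.06   -0.01    0.98   -0.05   -0.06   -0.05   -0.03   -0.09]
  [ -0.04   -0.08   -0.09    0.92   -0.10   -0.02   -0.03   -0.04]
  [ -0.05   -0.07   -0.02   -0.05    0.97   -0.07   -0.10   -0.09]
  [ -0.01   -0.05   -0.01   -0.10   -0.05    0.90   -0.07   -0.02]
  [ -0.09   -0.05   -0.08   -0.09   -0.06   -0.02    0.95   -0.10]
  [ -0.10   -0.07   -0.09   -0.07   -0.04   -0.03   -0.09    0.99]
Leontief inverse L = M⁻¹:
  [  1.0512    0.0979    0.0736    0.1253    0.1133    0.1121    0.1016    0.1437]
  [  0.0364    1.0902    0.0775    0.0583    0.0495    0.1012    0.0936    0.0621]
  [  0.0938    0.0498    1.0554    0.0971    0.0973    0.0855    0.0732    0.1288]
  [  0.0797    0.1275    0.1317    1.1329    0.1455    0.0648    0.0810    0.0924]
  [  0.0933    0.1198    0.0675    0.1099    1.0768    0.1146    0.1531    0.1393]
  [  0.0427    0.0938    0.0485    0.1525    0.0920    1.1395    0.1139    0.0606]
  [  0.1385    0.1049    0.1318    0.1542    0.1148    0.0685    1.1078    0.1591]
  [  0.1406    0.1177    0.1344    0.1288    0.0908    0.0762    0.1396    1.0692]
Total output x = L · d:
  x_0 = 1.0512·91 + 0.0979·11 + 0.0736·61 + 0.1253·37 + 0.1133·12 + 0.1121·80 + 0.1016·79 + 0.1437·89 = 137.0171
  x_1 = 0.0364·91 + 1.0902·11 + 0.0775·61 + 0.0583·37 + 0.0495·12 + 0.1012·80 + 0.0936·79 + 0.0621·89 = 43.7959
  x_2 = 0.0938·91 + 0.0498·11 + 1.0554·61 + 0.0971·37 + 0.0973·12 + 0.0855·80 + 0.0732·79 + 0.1288·89 = 102.3155
  x_3 = 0.0797·91 + 0.1275·11 + 0.1317·61 + 1.1329·37 + 0.1455·12 + 0.0648·80 + 0.0810·79 + 0.0924·89 = 80.1639
  x_4 = 0.0933·91 + 0.1198·11 + 0.0675·61 + 0.1099·37 + 1.0768·12 + 0.1146·80 + 0.1531·79 + 0.1393·89 = 64.5627
  x_5 = 0.0427·91 + 0.0938·11 + 0.0485·61 + 0.1525·37 + 0.0920·12 + 1.1395·80 + 0.1139·79 + 0.0606·89 = 120.1768
  x_6 = 0.1385·91 + 0.1049·11 + 0.1318·61 + 0.1542·37 + 0.1148·12 + 0.0685·80 + 1.1078·79 + 0.1591·89 = 136.0431
  x_7 = 0.1406·91 + 0.1177·11 + 0.1344·61 + 0.1288·37 + 0.0908·12 + 0.0762·80 + 0.1396·79 + 1.0692·89 = 140.4232

80.1639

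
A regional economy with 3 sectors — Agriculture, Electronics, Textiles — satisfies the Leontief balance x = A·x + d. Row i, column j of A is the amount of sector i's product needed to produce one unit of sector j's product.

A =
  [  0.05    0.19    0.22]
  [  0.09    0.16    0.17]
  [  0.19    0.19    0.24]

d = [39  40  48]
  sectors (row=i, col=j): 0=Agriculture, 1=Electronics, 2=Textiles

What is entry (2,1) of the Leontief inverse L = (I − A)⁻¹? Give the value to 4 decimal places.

Form M = I − A:
  [  0.95   -0.19   -0.22]
  [ -0.09    0.84   -0.17]
  [ -0.19   -0.19    0.76]
Leontief inverse L = M⁻¹:
  [  1.1706    0.3596    0.4193]
  [  0.1945    1.3137    0.3501]
  [  0.3413    0.4183    1.5081]
Total output x = L · d:
  x_0 = 1.1706·39 + 0.3596·40 + 0.4193·48 = 80.1616
  x_1 = 0.1945·39 + 1.3137·40 + 0.3501·48 = 76.9382
  x_2 = 0.3413·39 + 0.4183·40 + 1.5081·48 = 102.4328

L[2,1] = 0.4183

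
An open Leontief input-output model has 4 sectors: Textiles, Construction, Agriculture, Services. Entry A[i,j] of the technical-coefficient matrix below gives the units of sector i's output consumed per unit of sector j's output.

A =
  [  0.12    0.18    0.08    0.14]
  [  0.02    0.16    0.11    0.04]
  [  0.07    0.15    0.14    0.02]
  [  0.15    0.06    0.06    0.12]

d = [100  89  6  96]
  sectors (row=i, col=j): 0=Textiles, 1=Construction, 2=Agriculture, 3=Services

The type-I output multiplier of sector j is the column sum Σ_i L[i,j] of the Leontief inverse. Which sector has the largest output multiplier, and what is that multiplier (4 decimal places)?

Form M = I − A:
  [  0.88   -0.18   -0.08   -0.14]
  [ -0.02    0.84   -0.11   -0.04]
  [ -0.07   -0.15    0.86   -0.02]
  [ -0.15   -0.06   -0.06    0.88]
Leontief inverse L = M⁻¹:
  [  1.1914    0.2993    0.1635    0.2069]
  [  0.0531    1.2367    0.1679    0.0685]
  [  0.1112    0.2436    1.2082    0.0562]
  [  0.2143    0.1519    0.1217    1.1801]
Total output x = L · d:
  x_0 = 1.1914·100 + 0.2993·89 + 0.1635·6 + 0.2069·96 = 166.6209
  x_1 = 0.0531·100 + 1.2367·89 + 0.1679·6 + 0.0685·96 = 122.9655
  x_2 = 0.1112·100 + 0.2436·89 + 1.2082·6 + 0.0562·96 = 45.4509
  x_3 = 0.2143·100 + 0.1519·89 + 0.1217·6 + 1.1801·96 = 148.9751
Output multipliers (column sums of L):
  Textiles: 1.5701
  Construction: 1.9316
  Agriculture: 1.6614
  Services: 1.5117

Construction (1.9316)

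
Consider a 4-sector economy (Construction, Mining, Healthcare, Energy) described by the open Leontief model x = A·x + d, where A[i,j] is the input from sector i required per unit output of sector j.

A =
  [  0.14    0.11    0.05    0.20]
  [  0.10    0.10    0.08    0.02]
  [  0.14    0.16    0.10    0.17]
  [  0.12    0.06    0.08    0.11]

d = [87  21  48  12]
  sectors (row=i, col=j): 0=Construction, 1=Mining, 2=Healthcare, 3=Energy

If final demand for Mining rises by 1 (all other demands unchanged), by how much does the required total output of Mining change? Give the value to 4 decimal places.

1.1585

Form M = I − A:
  [  0.86   -0.11   -0.05   -0.20]
  [ -0.10    0.90   -0.08   -0.02]
  [ -0.14   -0.16    0.90   -0.17]
  [ -0.12   -0.06   -0.08    0.89]
Leontief inverse L = M⁻¹:
  [  1.2464    0.1929    0.1136    0.3061]
  [  0.1663    1.1585    0.1199    0.0863]
  [  0.2618    0.2601    1.1745    0.2890]
  [  0.2028    0.1275    0.1290    1.1967]
Total output x = L · d:
  x_0 = 1.2464·87 + 0.1929·21 + 0.1136·48 + 0.3061·12 = 121.6189
  x_1 = 0.1663·87 + 1.1585·21 + 0.1199·48 + 0.0863·12 = 45.5837
  x_2 = 0.2618·87 + 0.2601·21 + 1.1745·48 + 0.2890·12 = 88.0757
  x_3 = 0.2028·87 + 0.1275·21 + 0.1290·48 + 1.1967·12 = 40.8712
Δx_1 = L[1,1] · Δd_1 = 1.1585 · 1 = 1.1585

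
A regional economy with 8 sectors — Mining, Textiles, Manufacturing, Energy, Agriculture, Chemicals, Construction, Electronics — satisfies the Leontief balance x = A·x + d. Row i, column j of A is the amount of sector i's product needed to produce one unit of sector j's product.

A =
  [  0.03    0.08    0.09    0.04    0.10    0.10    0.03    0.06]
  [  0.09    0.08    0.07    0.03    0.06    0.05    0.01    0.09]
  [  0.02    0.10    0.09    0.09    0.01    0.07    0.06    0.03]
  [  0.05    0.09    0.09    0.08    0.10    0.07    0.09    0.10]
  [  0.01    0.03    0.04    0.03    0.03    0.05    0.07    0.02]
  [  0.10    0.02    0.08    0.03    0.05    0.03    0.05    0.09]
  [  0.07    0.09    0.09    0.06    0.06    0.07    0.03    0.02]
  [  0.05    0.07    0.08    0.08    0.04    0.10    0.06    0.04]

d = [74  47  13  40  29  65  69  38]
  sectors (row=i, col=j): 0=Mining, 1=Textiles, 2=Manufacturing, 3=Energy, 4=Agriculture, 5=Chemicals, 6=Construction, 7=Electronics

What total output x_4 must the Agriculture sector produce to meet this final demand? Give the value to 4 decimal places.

Form M = I − A:
  [  0.97   -0.08   -0.09   -0.04   -0.10   -0.10   -0.03   -0.06]
  [ -0.09    0.92   -0.07   -0.03   -0.06   -0.05   -0.01   -0.09]
  [ -0.02   -0.10    0.91   -0.09   -0.01   -0.07   -0.06   -0.03]
  [ -0.05   -0.09   -0.09    0.92   -0.10   -0.07   -0.09   -0.10]
  [ -0.01   -0.03   -0.04   -0.03    0.97   -0.05   -0.07   -0.02]
  [ -0.10   -0.02   -0.08   -0.03   -0.05    0.97   -0.05   -0.09]
  [ -0.07   -0.09   -0.09   -0.06   -0.06   -0.07    0.97   -0.02]
  [ -0.05   -0.07   -0.08   -0.08   -0.04   -0.10   -0.06    0.96]
Leontief inverse L = M⁻¹:
  [  1.0831    0.1467    0.1669    0.0938    0.1503    0.1636    0.0805    0.1166]
  [  0.1375    1.1446    0.1424    0.0805    0.1099    0.1136    0.0550    0.1428]
  [  0.0734    0.1690    1.1657    0.1435    0.0617    0.1306    0.1060    0.0876]
  [  0.1180    0.1809    0.1911    1.1523    0.1688    0.1560    0.1551    0.1717]
  [  0.0403    0.0680    0.0830    0.0600    1.0587    0.0846    0.0965    0.0497]
  [  0.1423    0.0830    0.1499    0.0803    0.0973    1.0923    0.0937    0.1361]
  [  0.1200    0.1568    0.1645    0.1112    0.1117    0.1316    1.0763    0.0760]
  [  0.1064    0.1415    0.1615    0.1366    0.0963    0.1662    0.1110    1.1008]
Total output x = L · d:
  x_0 = 1.0831·74 + 0.1467·47 + 0.1669·13 + 0.0938·40 + 0.1503·29 + 0.1636·65 + 0.0805·69 + 0.1166·38 = 117.9453
  x_1 = 0.1375·74 + 1.1446·47 + 0.1424·13 + 0.0805·40 + 0.1099·29 + 0.1136·65 + 0.0550·69 + 0.1428·38 = 88.8279
  x_2 = 0.0734·74 + 0.1690·47 + 1.1657·13 + 0.1435·40 + 0.0617·29 + 0.1306·65 + 0.1060·69 + 0.0876·38 = 55.1962
  x_3 = 0.1180·74 + 0.1809·47 + 0.1911·13 + 1.1523·40 + 0.1688·29 + 0.1560·65 + 0.1551·69 + 0.1717·38 = 98.0776
  x_4 = 0.0403·74 + 0.0680·47 + 0.0830·13 + 0.0600·40 + 1.0587·29 + 0.0846·65 + 0.0965·69 + 0.0497·38 = 54.4074
  x_5 = 0.1423·74 + 0.0830·47 + 0.1499·13 + 0.0803·40 + 0.0973·29 + 1.0923·65 + 0.0937·69 + 0.1361·38 = 105.0556
  x_6 = 0.1200·74 + 0.1568·47 + 0.1645·13 + 0.1112·40 + 0.1117·29 + 0.1316·65 + 1.0763·69 + 0.0760·38 = 111.7781
  x_7 = 0.1064·74 + 0.1415·47 + 0.1615·13 + 0.1366·40 + 0.0963·29 + 0.1662·65 + 0.1110·69 + 1.1008·38 = 85.1726

54.4074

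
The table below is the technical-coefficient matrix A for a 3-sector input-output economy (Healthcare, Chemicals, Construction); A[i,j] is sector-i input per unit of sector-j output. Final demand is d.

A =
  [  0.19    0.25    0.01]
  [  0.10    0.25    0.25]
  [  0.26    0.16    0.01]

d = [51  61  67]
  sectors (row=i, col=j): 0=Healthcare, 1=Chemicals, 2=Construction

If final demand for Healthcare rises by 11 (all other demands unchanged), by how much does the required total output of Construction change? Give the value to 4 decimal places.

4.4133

Form M = I − A:
  [  0.81   -0.25   -0.01]
  [ -0.10    0.75   -0.25]
  [ -0.26   -0.16    0.99]
Leontief inverse L = M⁻¹:
  [  1.3358    0.4737    0.1331]
  [  0.3118    1.5198    0.3869]
  [  0.4012    0.3700    1.1076]
Total output x = L · d:
  x_0 = 1.3358·51 + 0.4737·61 + 0.1331·67 = 105.9346
  x_1 = 0.3118·51 + 1.5198·61 + 0.3869·67 = 134.5385
  x_2 = 0.4012·51 + 0.3700·61 + 1.1076·67 = 117.2416
Δx_2 = L[2,0] · Δd_0 = 0.4012 · 11 = 4.4133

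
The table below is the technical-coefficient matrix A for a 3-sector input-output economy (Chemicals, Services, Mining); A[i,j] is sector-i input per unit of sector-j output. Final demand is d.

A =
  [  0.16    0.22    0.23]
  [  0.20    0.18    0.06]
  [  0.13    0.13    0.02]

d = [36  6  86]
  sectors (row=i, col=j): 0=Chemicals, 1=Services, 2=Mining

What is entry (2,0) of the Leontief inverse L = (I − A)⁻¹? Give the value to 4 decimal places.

Form M = I − A:
  [  0.84   -0.22   -0.23]
  [ -0.20    0.82   -0.06]
  [ -0.13   -0.13    0.98]
Leontief inverse L = M⁻¹:
  [  1.3417    0.4139    0.3402]
  [  0.3436    1.3375    0.1625]
  [  0.2236    0.2323    1.0871]
Total output x = L · d:
  x_0 = 1.3417·36 + 0.4139·6 + 0.3402·86 = 80.0431
  x_1 = 0.3436·36 + 1.3375·6 + 0.1625·86 = 34.3714
  x_2 = 0.2236·36 + 0.2323·6 + 1.0871·86 = 102.9325

L[2,0] = 0.2236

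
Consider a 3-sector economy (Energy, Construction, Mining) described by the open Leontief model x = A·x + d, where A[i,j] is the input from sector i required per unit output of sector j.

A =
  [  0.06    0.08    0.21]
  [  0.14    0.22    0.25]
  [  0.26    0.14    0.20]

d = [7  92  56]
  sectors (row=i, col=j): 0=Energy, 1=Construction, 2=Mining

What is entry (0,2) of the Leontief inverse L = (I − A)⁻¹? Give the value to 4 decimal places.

Form M = I − A:
  [  0.94   -0.08   -0.21]
  [ -0.14    0.78   -0.25]
  [ -0.26   -0.14    0.80]
Leontief inverse L = M⁻¹:
  [  1.1952    0.1895    0.3730]
  [  0.3592    1.4152    0.5365]
  [  0.4513    0.3093    1.4651]
Total output x = L · d:
  x_0 = 1.1952·7 + 0.1895·92 + 0.3730·56 = 46.6899
  x_1 = 0.3592·7 + 1.4152·92 + 0.5365·56 = 162.7574
  x_2 = 0.4513·7 + 0.3093·92 + 1.4651·56 = 113.6568

L[0,2] = 0.3730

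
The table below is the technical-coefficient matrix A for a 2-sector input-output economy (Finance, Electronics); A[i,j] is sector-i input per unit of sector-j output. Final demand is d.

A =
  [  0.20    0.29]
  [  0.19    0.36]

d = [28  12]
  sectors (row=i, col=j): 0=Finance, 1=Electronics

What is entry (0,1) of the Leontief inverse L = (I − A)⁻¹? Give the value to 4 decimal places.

L[0,1] = 0.6347

Form M = I − A:
  [  0.80   -0.29]
  [ -0.19    0.64]
Leontief inverse L = M⁻¹:
  [  1.4007    0.6347]
  [  0.4158    1.7509]
Total output x = L · d:
  x_0 = 1.4007·28 + 0.6347·12 = 46.8374
  x_1 = 0.4158·28 + 1.7509·12 = 32.6548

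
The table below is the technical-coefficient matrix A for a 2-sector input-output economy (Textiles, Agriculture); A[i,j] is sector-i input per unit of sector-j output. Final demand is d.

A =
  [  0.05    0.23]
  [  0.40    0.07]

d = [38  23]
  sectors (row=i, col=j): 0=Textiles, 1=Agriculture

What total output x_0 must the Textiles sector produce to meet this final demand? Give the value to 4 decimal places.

Form M = I − A:
  [  0.95   -0.23]
  [ -0.40    0.93]
Leontief inverse L = M⁻¹:
  [  1.1750    0.2906]
  [  0.5054    1.2003]
Total output x = L · d:
  x_0 = 1.1750·38 + 0.2906·23 = 51.3329
  x_1 = 0.5054·38 + 1.2003·23 = 46.8099

51.3329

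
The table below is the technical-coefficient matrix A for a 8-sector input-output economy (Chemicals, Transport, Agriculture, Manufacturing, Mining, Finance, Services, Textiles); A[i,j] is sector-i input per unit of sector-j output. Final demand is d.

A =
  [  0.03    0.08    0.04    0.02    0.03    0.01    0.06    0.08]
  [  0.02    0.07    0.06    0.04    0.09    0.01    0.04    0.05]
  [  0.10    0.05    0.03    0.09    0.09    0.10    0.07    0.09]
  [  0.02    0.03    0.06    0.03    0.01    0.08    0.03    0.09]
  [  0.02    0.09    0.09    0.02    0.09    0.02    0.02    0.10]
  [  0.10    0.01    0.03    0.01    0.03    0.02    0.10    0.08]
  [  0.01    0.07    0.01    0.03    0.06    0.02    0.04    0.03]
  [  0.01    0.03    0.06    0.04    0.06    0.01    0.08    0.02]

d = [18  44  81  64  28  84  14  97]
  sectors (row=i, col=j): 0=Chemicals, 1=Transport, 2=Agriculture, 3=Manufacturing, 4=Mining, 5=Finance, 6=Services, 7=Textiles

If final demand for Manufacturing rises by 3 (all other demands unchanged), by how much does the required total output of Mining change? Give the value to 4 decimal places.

Form M = I − A:
  [  0.97   -0.08   -0.04   -0.02   -0.03   -0.01   -0.06   -0.08]
  [ -0.02    0.93   -0.06   -0.04   -0.09   -0.01   -0.04   -0.05]
  [ -0.10   -0.05    0.97   -0.09   -0.09   -0.10   -0.07   -0.09]
  [ -0.02   -0.03   -0.06    0.97   -0.01   -0.08   -0.03   -0.09]
  [ -0.02   -0.09   -0.09   -0.02    0.91   -0.02   -0.02   -0.10]
  [ -0.10   -0.01   -0.03   -0.01   -0.03    0.98   -0.10   -0.08]
  [ -0.01   -0.07   -0.01   -0.03   -0.06   -0.02    0.96   -0.03]
  [ -0.01   -0.03   -0.06   -0.04   -0.06   -0.01   -0.08    0.98]
Leontief inverse L = M⁻¹:
  [  1.0473    0.1123    0.0677    0.0416    0.0670    0.0265    0.0899    0.1130]
  [  0.0415    1.1075    0.0940    0.0643    0.1328    0.0317    0.0714    0.0928]
  [  0.1351    0.1034    1.0789    0.1218    0.1455    0.1296    0.1247    0.1558]
  [  0.0448    0.0566    0.0859    1.0513    0.0430    0.0991    0.0659    0.1255]
  [  0.0477    0.1332    0.1306    0.0507    1.1425    0.0454    0.0606    0.1495]
  [  0.1180    0.0453    0.0561    0.0304    0.0647    1.0355    0.1331    0.1151]
  [  0.0231    0.0959    0.0334    0.0449    0.0889    0.0324    1.0610    0.0582]
  [  0.0281    0.0601    0.0844    0.0598    0.0933    0.0292    0.1051    1.0541]
Total output x = L · d:
  x_0 = 1.0473·18 + 0.1123·44 + 0.0677·81 + 0.0416·64 + 0.0670·28 + 0.0265·84 + 0.0899·14 + 0.1130·97 = 48.2558
  x_1 = 0.0415·18 + 1.1075·44 + 0.0940·81 + 0.0643·64 + 0.1328·28 + 0.0317·84 + 0.0714·14 + 0.0928·97 = 77.5849
  x_2 = 0.1351·18 + 0.1034·44 + 1.0789·81 + 0.1218·64 + 0.1455·28 + 0.1296·84 + 0.1247·14 + 0.1558·97 = 133.9821
  x_3 = 0.0448·18 + 0.0566·44 + 0.0859·81 + 1.0513·64 + 0.0430·28 + 0.0991·84 + 0.0659·14 + 0.1255·97 = 100.1594
  x_4 = 0.0477·18 + 0.1332·44 + 0.1306·81 + 0.0507·64 + 1.1425·28 + 0.0454·84 + 0.0606·14 + 0.1495·97 = 71.6889
  x_5 = 0.1180·18 + 0.0453·44 + 0.0561·81 + 0.0304·64 + 0.0647·28 + 1.0355·84 + 0.1331·14 + 0.1151·97 = 112.4225
  x_6 = 0.0231·18 + 0.0959·44 + 0.0334·81 + 0.0449·64 + 0.0889·28 + 0.0324·84 + 1.0610·14 + 0.0582·97 = 35.9230
  x_7 = 0.0281·18 + 0.0601·44 + 0.0844·81 + 0.0598·64 + 0.0933·28 + 0.0292·84 + 0.1051·14 + 1.0541·97 = 122.6069
Δx_4 = L[4,3] · Δd_3 = 0.0507 · 3 = 0.1520

0.1520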